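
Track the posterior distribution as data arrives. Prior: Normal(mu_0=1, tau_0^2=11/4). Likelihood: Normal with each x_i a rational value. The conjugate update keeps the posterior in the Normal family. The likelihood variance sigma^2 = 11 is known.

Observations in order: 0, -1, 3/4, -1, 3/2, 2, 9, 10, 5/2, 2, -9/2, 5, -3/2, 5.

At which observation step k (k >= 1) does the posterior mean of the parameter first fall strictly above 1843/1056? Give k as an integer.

k = 8

obs 1: x=0 → posterior Normal(4/5, 11/5)
obs 2: x=-1 → posterior Normal(1/2, 11/6)
obs 3: x=3/4 → posterior Normal(15/28, 11/7)
obs 4: x=-1 → posterior Normal(11/32, 11/8)
obs 5: x=3/2 → posterior Normal(17/36, 11/9)
obs 6: x=2 → posterior Normal(5/8, 11/10)
obs 7: x=9 → posterior Normal(61/44, 1)
obs 8: x=10 → posterior Normal(101/48, 11/12)
obs 9: x=5/2 → posterior Normal(111/52, 11/13)
obs 10: x=2 → posterior Normal(17/8, 11/14)
obs 11: x=-9/2 → posterior Normal(101/60, 11/15)
obs 12: x=5 → posterior Normal(121/64, 11/16)
obs 13: x=-3/2 → posterior Normal(115/68, 11/17)
obs 14: x=5 → posterior Normal(15/8, 11/18)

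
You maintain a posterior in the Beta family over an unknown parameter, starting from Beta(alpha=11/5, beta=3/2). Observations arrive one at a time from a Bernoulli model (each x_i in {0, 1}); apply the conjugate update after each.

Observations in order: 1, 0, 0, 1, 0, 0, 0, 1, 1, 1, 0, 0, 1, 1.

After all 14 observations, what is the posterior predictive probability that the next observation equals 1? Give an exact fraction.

92/177

obs 1: x=1 → posterior Beta(16/5, 3/2)
obs 2: x=0 → posterior Beta(16/5, 5/2)
obs 3: x=0 → posterior Beta(16/5, 7/2)
obs 4: x=1 → posterior Beta(21/5, 7/2)
obs 5: x=0 → posterior Beta(21/5, 9/2)
obs 6: x=0 → posterior Beta(21/5, 11/2)
obs 7: x=0 → posterior Beta(21/5, 13/2)
obs 8: x=1 → posterior Beta(26/5, 13/2)
obs 9: x=1 → posterior Beta(31/5, 13/2)
obs 10: x=1 → posterior Beta(36/5, 13/2)
obs 11: x=0 → posterior Beta(36/5, 15/2)
obs 12: x=0 → posterior Beta(36/5, 17/2)
obs 13: x=1 → posterior Beta(41/5, 17/2)
obs 14: x=1 → posterior Beta(46/5, 17/2)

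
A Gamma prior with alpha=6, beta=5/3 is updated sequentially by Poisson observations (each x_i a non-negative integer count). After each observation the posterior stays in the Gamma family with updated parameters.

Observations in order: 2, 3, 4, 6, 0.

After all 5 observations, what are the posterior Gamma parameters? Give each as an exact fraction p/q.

obs 1: x=2 → posterior Gamma(8, 8/3)
obs 2: x=3 → posterior Gamma(11, 11/3)
obs 3: x=4 → posterior Gamma(15, 14/3)
obs 4: x=6 → posterior Gamma(21, 17/3)
obs 5: x=0 → posterior Gamma(21, 20/3)

alpha=21, beta=20/3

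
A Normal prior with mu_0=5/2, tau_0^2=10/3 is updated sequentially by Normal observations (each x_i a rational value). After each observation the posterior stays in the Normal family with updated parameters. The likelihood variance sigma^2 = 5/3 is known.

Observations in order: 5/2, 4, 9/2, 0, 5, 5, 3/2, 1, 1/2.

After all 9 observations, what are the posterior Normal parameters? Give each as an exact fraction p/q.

obs 1: x=5/2 → posterior Normal(5/2, 10/9)
obs 2: x=4 → posterior Normal(31/10, 2/3)
obs 3: x=9/2 → posterior Normal(7/2, 10/21)
obs 4: x=0 → posterior Normal(49/18, 10/27)
obs 5: x=5 → posterior Normal(69/22, 10/33)
obs 6: x=5 → posterior Normal(89/26, 10/39)
obs 7: x=3/2 → posterior Normal(19/6, 2/9)
obs 8: x=1 → posterior Normal(99/34, 10/51)
obs 9: x=1/2 → posterior Normal(101/38, 10/57)

mu_0=101/38, tau_0^2=10/57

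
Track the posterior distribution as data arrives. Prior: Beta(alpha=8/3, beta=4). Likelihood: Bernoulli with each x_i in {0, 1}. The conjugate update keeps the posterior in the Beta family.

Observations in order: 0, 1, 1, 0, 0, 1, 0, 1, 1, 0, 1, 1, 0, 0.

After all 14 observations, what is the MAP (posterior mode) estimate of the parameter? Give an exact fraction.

13/28

obs 1: x=0 → posterior Beta(8/3, 5)
obs 2: x=1 → posterior Beta(11/3, 5)
obs 3: x=1 → posterior Beta(14/3, 5)
obs 4: x=0 → posterior Beta(14/3, 6)
obs 5: x=0 → posterior Beta(14/3, 7)
obs 6: x=1 → posterior Beta(17/3, 7)
obs 7: x=0 → posterior Beta(17/3, 8)
obs 8: x=1 → posterior Beta(20/3, 8)
obs 9: x=1 → posterior Beta(23/3, 8)
obs 10: x=0 → posterior Beta(23/3, 9)
obs 11: x=1 → posterior Beta(26/3, 9)
obs 12: x=1 → posterior Beta(29/3, 9)
obs 13: x=0 → posterior Beta(29/3, 10)
obs 14: x=0 → posterior Beta(29/3, 11)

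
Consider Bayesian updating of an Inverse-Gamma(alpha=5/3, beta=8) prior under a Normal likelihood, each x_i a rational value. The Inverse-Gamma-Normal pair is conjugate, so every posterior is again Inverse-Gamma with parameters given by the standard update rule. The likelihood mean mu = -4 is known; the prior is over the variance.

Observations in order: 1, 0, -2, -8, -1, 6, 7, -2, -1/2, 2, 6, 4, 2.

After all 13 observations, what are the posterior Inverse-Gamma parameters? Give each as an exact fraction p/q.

obs 1: x=1 → posterior Inverse-Gamma(13/6, 41/2)
obs 2: x=0 → posterior Inverse-Gamma(8/3, 57/2)
obs 3: x=-2 → posterior Inverse-Gamma(19/6, 61/2)
obs 4: x=-8 → posterior Inverse-Gamma(11/3, 77/2)
obs 5: x=-1 → posterior Inverse-Gamma(25/6, 43)
obs 6: x=6 → posterior Inverse-Gamma(14/3, 93)
obs 7: x=7 → posterior Inverse-Gamma(31/6, 307/2)
obs 8: x=-2 → posterior Inverse-Gamma(17/3, 311/2)
obs 9: x=-1/2 → posterior Inverse-Gamma(37/6, 1293/8)
obs 10: x=2 → posterior Inverse-Gamma(20/3, 1437/8)
obs 11: x=6 → posterior Inverse-Gamma(43/6, 1837/8)
obs 12: x=4 → posterior Inverse-Gamma(23/3, 2093/8)
obs 13: x=2 → posterior Inverse-Gamma(49/6, 2237/8)

alpha=49/6, beta=2237/8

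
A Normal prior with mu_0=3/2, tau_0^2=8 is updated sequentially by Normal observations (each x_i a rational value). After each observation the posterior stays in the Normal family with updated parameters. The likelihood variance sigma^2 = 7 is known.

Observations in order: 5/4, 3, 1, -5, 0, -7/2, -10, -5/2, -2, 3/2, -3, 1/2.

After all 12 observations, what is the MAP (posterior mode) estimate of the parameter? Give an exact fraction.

-279/206

obs 1: x=5/4 → posterior Normal(41/30, 56/15)
obs 2: x=3 → posterior Normal(89/46, 56/23)
obs 3: x=1 → posterior Normal(105/62, 56/31)
obs 4: x=-5 → posterior Normal(25/78, 56/39)
obs 5: x=0 → posterior Normal(25/94, 56/47)
obs 6: x=-7/2 → posterior Normal(-31/110, 56/55)
obs 7: x=-10 → posterior Normal(-191/126, 8/9)
obs 8: x=-5/2 → posterior Normal(-231/142, 56/71)
obs 9: x=-2 → posterior Normal(-263/158, 56/79)
obs 10: x=3/2 → posterior Normal(-239/174, 56/87)
obs 11: x=-3 → posterior Normal(-287/190, 56/95)
obs 12: x=1/2 → posterior Normal(-279/206, 56/103)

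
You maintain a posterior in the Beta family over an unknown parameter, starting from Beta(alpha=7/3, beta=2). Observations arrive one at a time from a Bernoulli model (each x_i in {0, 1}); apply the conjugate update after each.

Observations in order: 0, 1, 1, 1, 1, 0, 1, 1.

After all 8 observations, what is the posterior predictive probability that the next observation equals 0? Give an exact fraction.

12/37

obs 1: x=0 → posterior Beta(7/3, 3)
obs 2: x=1 → posterior Beta(10/3, 3)
obs 3: x=1 → posterior Beta(13/3, 3)
obs 4: x=1 → posterior Beta(16/3, 3)
obs 5: x=1 → posterior Beta(19/3, 3)
obs 6: x=0 → posterior Beta(19/3, 4)
obs 7: x=1 → posterior Beta(22/3, 4)
obs 8: x=1 → posterior Beta(25/3, 4)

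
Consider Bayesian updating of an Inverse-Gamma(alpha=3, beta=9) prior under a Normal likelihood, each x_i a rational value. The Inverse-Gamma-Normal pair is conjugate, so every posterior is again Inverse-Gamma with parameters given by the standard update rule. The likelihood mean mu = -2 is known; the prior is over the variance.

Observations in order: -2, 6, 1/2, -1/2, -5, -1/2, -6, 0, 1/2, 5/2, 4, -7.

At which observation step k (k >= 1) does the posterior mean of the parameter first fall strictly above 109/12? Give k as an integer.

k = 2

obs 1: x=-2 → posterior Inverse-Gamma(7/2, 9)
obs 2: x=6 → posterior Inverse-Gamma(4, 41)
obs 3: x=1/2 → posterior Inverse-Gamma(9/2, 353/8)
obs 4: x=-1/2 → posterior Inverse-Gamma(5, 181/4)
obs 5: x=-5 → posterior Inverse-Gamma(11/2, 199/4)
obs 6: x=-1/2 → posterior Inverse-Gamma(6, 407/8)
obs 7: x=-6 → posterior Inverse-Gamma(13/2, 471/8)
obs 8: x=0 → posterior Inverse-Gamma(7, 487/8)
obs 9: x=1/2 → posterior Inverse-Gamma(15/2, 64)
obs 10: x=5/2 → posterior Inverse-Gamma(8, 593/8)
obs 11: x=4 → posterior Inverse-Gamma(17/2, 737/8)
obs 12: x=-7 → posterior Inverse-Gamma(9, 837/8)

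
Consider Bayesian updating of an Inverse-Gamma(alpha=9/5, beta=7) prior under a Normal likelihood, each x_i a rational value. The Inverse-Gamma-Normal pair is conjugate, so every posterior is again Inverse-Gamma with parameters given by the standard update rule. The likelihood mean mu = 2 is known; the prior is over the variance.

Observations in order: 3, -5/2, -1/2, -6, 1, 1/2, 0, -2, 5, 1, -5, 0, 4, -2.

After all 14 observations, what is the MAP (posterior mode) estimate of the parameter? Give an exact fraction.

obs 1: x=3 → posterior Inverse-Gamma(23/10, 15/2)
obs 2: x=-5/2 → posterior Inverse-Gamma(14/5, 141/8)
obs 3: x=-1/2 → posterior Inverse-Gamma(33/10, 83/4)
obs 4: x=-6 → posterior Inverse-Gamma(19/5, 211/4)
obs 5: x=1 → posterior Inverse-Gamma(43/10, 213/4)
obs 6: x=1/2 → posterior Inverse-Gamma(24/5, 435/8)
obs 7: x=0 → posterior Inverse-Gamma(53/10, 451/8)
obs 8: x=-2 → posterior Inverse-Gamma(29/5, 515/8)
obs 9: x=5 → posterior Inverse-Gamma(63/10, 551/8)
obs 10: x=1 → posterior Inverse-Gamma(34/5, 555/8)
obs 11: x=-5 → posterior Inverse-Gamma(73/10, 751/8)
obs 12: x=0 → posterior Inverse-Gamma(39/5, 767/8)
obs 13: x=4 → posterior Inverse-Gamma(83/10, 783/8)
obs 14: x=-2 → posterior Inverse-Gamma(44/5, 847/8)

605/56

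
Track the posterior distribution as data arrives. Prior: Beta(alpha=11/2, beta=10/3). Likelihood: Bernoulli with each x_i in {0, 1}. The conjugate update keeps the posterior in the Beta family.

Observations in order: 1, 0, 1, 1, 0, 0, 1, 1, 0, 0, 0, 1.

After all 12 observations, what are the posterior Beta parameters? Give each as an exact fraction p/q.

obs 1: x=1 → posterior Beta(13/2, 10/3)
obs 2: x=0 → posterior Beta(13/2, 13/3)
obs 3: x=1 → posterior Beta(15/2, 13/3)
obs 4: x=1 → posterior Beta(17/2, 13/3)
obs 5: x=0 → posterior Beta(17/2, 16/3)
obs 6: x=0 → posterior Beta(17/2, 19/3)
obs 7: x=1 → posterior Beta(19/2, 19/3)
obs 8: x=1 → posterior Beta(21/2, 19/3)
obs 9: x=0 → posterior Beta(21/2, 22/3)
obs 10: x=0 → posterior Beta(21/2, 25/3)
obs 11: x=0 → posterior Beta(21/2, 28/3)
obs 12: x=1 → posterior Beta(23/2, 28/3)

alpha=23/2, beta=28/3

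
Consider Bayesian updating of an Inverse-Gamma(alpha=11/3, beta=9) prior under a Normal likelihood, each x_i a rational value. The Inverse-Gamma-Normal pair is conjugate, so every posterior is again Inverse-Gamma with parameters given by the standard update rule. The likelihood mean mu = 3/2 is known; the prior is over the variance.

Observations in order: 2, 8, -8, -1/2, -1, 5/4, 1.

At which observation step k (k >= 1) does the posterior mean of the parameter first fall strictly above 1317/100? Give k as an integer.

k = 3

obs 1: x=2 → posterior Inverse-Gamma(25/6, 73/8)
obs 2: x=8 → posterior Inverse-Gamma(14/3, 121/4)
obs 3: x=-8 → posterior Inverse-Gamma(31/6, 603/8)
obs 4: x=-1/2 → posterior Inverse-Gamma(17/3, 619/8)
obs 5: x=-1 → posterior Inverse-Gamma(37/6, 161/2)
obs 6: x=5/4 → posterior Inverse-Gamma(20/3, 2577/32)
obs 7: x=1 → posterior Inverse-Gamma(43/6, 2581/32)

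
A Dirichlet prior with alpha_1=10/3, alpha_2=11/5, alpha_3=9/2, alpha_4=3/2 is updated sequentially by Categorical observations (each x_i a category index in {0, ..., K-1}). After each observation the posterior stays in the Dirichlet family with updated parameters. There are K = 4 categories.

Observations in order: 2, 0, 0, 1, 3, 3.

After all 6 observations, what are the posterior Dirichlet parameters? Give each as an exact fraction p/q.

obs 1: x=2 → posterior Dirichlet(10/3, 11/5, 11/2, 3/2)
obs 2: x=0 → posterior Dirichlet(13/3, 11/5, 11/2, 3/2)
obs 3: x=0 → posterior Dirichlet(16/3, 11/5, 11/2, 3/2)
obs 4: x=1 → posterior Dirichlet(16/3, 16/5, 11/2, 3/2)
obs 5: x=3 → posterior Dirichlet(16/3, 16/5, 11/2, 5/2)
obs 6: x=3 → posterior Dirichlet(16/3, 16/5, 11/2, 7/2)

alpha_1=16/3, alpha_2=16/5, alpha_3=11/2, alpha_4=7/2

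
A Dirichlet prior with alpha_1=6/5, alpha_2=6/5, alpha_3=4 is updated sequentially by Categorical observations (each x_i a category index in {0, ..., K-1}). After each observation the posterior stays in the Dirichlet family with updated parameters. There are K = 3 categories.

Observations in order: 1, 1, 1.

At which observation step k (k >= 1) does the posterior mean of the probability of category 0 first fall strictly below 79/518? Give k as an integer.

obs 1: x=1 → posterior Dirichlet(6/5, 11/5, 4)
obs 2: x=1 → posterior Dirichlet(6/5, 16/5, 4)
obs 3: x=1 → posterior Dirichlet(6/5, 21/5, 4)

k = 2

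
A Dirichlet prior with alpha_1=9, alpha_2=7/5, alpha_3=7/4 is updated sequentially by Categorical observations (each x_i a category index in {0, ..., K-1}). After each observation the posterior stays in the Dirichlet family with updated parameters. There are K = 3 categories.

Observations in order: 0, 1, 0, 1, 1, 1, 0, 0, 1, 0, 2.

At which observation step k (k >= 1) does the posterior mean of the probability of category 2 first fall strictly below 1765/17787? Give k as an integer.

k = 6

obs 1: x=0 → posterior Dirichlet(10, 7/5, 7/4)
obs 2: x=1 → posterior Dirichlet(10, 12/5, 7/4)
obs 3: x=0 → posterior Dirichlet(11, 12/5, 7/4)
obs 4: x=1 → posterior Dirichlet(11, 17/5, 7/4)
obs 5: x=1 → posterior Dirichlet(11, 22/5, 7/4)
obs 6: x=1 → posterior Dirichlet(11, 27/5, 7/4)
obs 7: x=0 → posterior Dirichlet(12, 27/5, 7/4)
obs 8: x=0 → posterior Dirichlet(13, 27/5, 7/4)
obs 9: x=1 → posterior Dirichlet(13, 32/5, 7/4)
obs 10: x=0 → posterior Dirichlet(14, 32/5, 7/4)
obs 11: x=2 → posterior Dirichlet(14, 32/5, 11/4)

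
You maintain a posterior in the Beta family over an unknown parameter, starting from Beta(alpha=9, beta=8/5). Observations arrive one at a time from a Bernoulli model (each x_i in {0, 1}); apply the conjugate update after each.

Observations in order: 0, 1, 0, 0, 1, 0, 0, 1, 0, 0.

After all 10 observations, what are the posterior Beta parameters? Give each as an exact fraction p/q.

alpha=12, beta=43/5

obs 1: x=0 → posterior Beta(9, 13/5)
obs 2: x=1 → posterior Beta(10, 13/5)
obs 3: x=0 → posterior Beta(10, 18/5)
obs 4: x=0 → posterior Beta(10, 23/5)
obs 5: x=1 → posterior Beta(11, 23/5)
obs 6: x=0 → posterior Beta(11, 28/5)
obs 7: x=0 → posterior Beta(11, 33/5)
obs 8: x=1 → posterior Beta(12, 33/5)
obs 9: x=0 → posterior Beta(12, 38/5)
obs 10: x=0 → posterior Beta(12, 43/5)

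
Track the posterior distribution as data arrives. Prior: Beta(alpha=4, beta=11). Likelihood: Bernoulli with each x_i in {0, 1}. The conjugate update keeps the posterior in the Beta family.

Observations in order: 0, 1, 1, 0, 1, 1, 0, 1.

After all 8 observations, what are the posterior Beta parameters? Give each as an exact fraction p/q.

alpha=9, beta=14

obs 1: x=0 → posterior Beta(4, 12)
obs 2: x=1 → posterior Beta(5, 12)
obs 3: x=1 → posterior Beta(6, 12)
obs 4: x=0 → posterior Beta(6, 13)
obs 5: x=1 → posterior Beta(7, 13)
obs 6: x=1 → posterior Beta(8, 13)
obs 7: x=0 → posterior Beta(8, 14)
obs 8: x=1 → posterior Beta(9, 14)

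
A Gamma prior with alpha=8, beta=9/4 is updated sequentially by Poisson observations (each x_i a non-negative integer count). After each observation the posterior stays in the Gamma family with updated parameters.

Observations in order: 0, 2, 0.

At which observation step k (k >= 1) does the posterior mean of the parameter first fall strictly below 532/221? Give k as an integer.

obs 1: x=0 → posterior Gamma(8, 13/4)
obs 2: x=2 → posterior Gamma(10, 17/4)
obs 3: x=0 → posterior Gamma(10, 21/4)

k = 2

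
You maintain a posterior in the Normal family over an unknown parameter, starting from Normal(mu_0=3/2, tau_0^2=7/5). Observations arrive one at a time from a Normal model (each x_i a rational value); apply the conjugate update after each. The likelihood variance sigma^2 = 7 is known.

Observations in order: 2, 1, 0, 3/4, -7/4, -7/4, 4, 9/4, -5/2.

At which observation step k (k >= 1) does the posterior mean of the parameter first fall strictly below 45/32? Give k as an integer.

k = 3

obs 1: x=2 → posterior Normal(19/12, 7/6)
obs 2: x=1 → posterior Normal(3/2, 1)
obs 3: x=0 → posterior Normal(21/16, 7/8)
obs 4: x=3/4 → posterior Normal(5/4, 7/9)
obs 5: x=-7/4 → posterior Normal(19/20, 7/10)
obs 6: x=-7/4 → posterior Normal(31/44, 7/11)
obs 7: x=4 → posterior Normal(47/48, 7/12)
obs 8: x=9/4 → posterior Normal(14/13, 7/13)
obs 9: x=-5/2 → posterior Normal(23/28, 1/2)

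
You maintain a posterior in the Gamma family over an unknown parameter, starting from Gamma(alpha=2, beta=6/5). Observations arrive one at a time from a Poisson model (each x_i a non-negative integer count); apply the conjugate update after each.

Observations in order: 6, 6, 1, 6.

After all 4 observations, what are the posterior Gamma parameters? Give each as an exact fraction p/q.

alpha=21, beta=26/5

obs 1: x=6 → posterior Gamma(8, 11/5)
obs 2: x=6 → posterior Gamma(14, 16/5)
obs 3: x=1 → posterior Gamma(15, 21/5)
obs 4: x=6 → posterior Gamma(21, 26/5)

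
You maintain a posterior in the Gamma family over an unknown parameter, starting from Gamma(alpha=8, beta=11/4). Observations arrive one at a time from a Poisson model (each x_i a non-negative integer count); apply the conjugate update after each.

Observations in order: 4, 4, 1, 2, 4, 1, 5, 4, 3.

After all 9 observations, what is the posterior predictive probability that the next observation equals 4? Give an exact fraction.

3669961669400361268659178349378130352194607340022965547874419307264/22313337504024297614064659495532924131349383538761037746661102716889

obs 1: x=4 → posterior Gamma(12, 15/4)
obs 2: x=4 → posterior Gamma(16, 19/4)
obs 3: x=1 → posterior Gamma(17, 23/4)
obs 4: x=2 → posterior Gamma(19, 27/4)
obs 5: x=4 → posterior Gamma(23, 31/4)
obs 6: x=1 → posterior Gamma(24, 35/4)
obs 7: x=5 → posterior Gamma(29, 39/4)
obs 8: x=4 → posterior Gamma(33, 43/4)
obs 9: x=3 → posterior Gamma(36, 47/4)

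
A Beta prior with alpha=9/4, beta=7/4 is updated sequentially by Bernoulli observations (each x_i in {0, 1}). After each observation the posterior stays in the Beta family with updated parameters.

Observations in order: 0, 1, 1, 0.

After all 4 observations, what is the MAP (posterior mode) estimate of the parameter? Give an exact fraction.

13/24

obs 1: x=0 → posterior Beta(9/4, 11/4)
obs 2: x=1 → posterior Beta(13/4, 11/4)
obs 3: x=1 → posterior Beta(17/4, 11/4)
obs 4: x=0 → posterior Beta(17/4, 15/4)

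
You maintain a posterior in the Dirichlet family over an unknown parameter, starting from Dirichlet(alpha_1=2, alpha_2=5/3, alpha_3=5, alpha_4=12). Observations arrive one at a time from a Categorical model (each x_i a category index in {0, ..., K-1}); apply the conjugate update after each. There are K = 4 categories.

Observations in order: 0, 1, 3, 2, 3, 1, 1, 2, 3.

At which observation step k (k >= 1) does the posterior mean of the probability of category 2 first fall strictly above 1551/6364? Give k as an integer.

k = 8

obs 1: x=0 → posterior Dirichlet(3, 5/3, 5, 12)
obs 2: x=1 → posterior Dirichlet(3, 8/3, 5, 12)
obs 3: x=3 → posterior Dirichlet(3, 8/3, 5, 13)
obs 4: x=2 → posterior Dirichlet(3, 8/3, 6, 13)
obs 5: x=3 → posterior Dirichlet(3, 8/3, 6, 14)
obs 6: x=1 → posterior Dirichlet(3, 11/3, 6, 14)
obs 7: x=1 → posterior Dirichlet(3, 14/3, 6, 14)
obs 8: x=2 → posterior Dirichlet(3, 14/3, 7, 14)
obs 9: x=3 → posterior Dirichlet(3, 14/3, 7, 15)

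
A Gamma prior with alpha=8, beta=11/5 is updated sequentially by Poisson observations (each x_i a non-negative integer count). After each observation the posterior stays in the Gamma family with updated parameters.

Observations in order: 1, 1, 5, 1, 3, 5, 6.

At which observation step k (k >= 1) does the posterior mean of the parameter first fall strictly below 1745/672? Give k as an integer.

obs 1: x=1 → posterior Gamma(9, 16/5)
obs 2: x=1 → posterior Gamma(10, 21/5)
obs 3: x=5 → posterior Gamma(15, 26/5)
obs 4: x=1 → posterior Gamma(16, 31/5)
obs 5: x=3 → posterior Gamma(19, 36/5)
obs 6: x=5 → posterior Gamma(24, 41/5)
obs 7: x=6 → posterior Gamma(30, 46/5)

k = 2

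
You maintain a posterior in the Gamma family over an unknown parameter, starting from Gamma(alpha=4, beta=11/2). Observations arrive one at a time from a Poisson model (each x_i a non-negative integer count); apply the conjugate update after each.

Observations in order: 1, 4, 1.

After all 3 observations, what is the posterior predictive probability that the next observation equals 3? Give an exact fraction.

obs 1: x=1 → posterior Gamma(5, 13/2)
obs 2: x=4 → posterior Gamma(9, 15/2)
obs 3: x=1 → posterior Gamma(10, 17/2)

3548149264790240/42052983462257059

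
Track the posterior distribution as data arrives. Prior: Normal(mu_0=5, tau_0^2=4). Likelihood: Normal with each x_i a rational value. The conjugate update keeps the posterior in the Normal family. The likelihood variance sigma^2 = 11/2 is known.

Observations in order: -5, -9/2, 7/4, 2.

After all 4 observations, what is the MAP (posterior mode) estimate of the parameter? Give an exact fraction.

9/43

obs 1: x=-5 → posterior Normal(15/19, 44/19)
obs 2: x=-9/2 → posterior Normal(-7/9, 44/27)
obs 3: x=7/4 → posterior Normal(-1/5, 44/35)
obs 4: x=2 → posterior Normal(9/43, 44/43)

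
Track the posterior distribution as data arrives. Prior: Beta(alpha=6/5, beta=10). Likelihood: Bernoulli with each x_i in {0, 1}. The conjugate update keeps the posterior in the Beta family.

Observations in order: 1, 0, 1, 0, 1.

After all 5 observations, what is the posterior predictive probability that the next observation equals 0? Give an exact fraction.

obs 1: x=1 → posterior Beta(11/5, 10)
obs 2: x=0 → posterior Beta(11/5, 11)
obs 3: x=1 → posterior Beta(16/5, 11)
obs 4: x=0 → posterior Beta(16/5, 12)
obs 5: x=1 → posterior Beta(21/5, 12)

20/27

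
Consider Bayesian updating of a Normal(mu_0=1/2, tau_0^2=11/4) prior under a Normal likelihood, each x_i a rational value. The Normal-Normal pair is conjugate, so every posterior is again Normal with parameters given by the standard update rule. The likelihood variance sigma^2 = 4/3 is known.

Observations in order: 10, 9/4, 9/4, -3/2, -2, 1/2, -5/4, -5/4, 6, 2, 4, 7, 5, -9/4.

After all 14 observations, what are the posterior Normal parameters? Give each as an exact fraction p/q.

mu_0=4091/1912, tau_0^2=22/239

obs 1: x=10 → posterior Normal(338/49, 44/49)
obs 2: x=9/4 → posterior Normal(1649/328, 22/41)
obs 3: x=9/4 → posterior Normal(973/230, 44/115)
obs 4: x=-3/2 → posterior Normal(437/148, 11/37)
obs 5: x=-2 → posterior Normal(371/181, 44/181)
obs 6: x=1/2 → posterior Normal(775/428, 22/107)
obs 7: x=-5/4 → posterior Normal(1385/988, 44/247)
obs 8: x=-5/4 → posterior Normal(61/56, 11/70)
obs 9: x=6 → posterior Normal(503/313, 44/313)
obs 10: x=2 → posterior Normal(569/346, 22/173)
obs 11: x=4 → posterior Normal(701/379, 44/379)
obs 12: x=7 → posterior Normal(233/103, 11/103)
obs 13: x=5 → posterior Normal(1097/445, 44/445)
obs 14: x=-9/4 → posterior Normal(4091/1912, 22/239)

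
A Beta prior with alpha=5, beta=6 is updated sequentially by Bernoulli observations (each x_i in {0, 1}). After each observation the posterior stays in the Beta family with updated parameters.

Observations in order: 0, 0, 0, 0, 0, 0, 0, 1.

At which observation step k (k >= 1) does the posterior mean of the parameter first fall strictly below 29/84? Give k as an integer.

obs 1: x=0 → posterior Beta(5, 7)
obs 2: x=0 → posterior Beta(5, 8)
obs 3: x=0 → posterior Beta(5, 9)
obs 4: x=0 → posterior Beta(5, 10)
obs 5: x=0 → posterior Beta(5, 11)
obs 6: x=0 → posterior Beta(5, 12)
obs 7: x=0 → posterior Beta(5, 13)
obs 8: x=1 → posterior Beta(6, 13)

k = 4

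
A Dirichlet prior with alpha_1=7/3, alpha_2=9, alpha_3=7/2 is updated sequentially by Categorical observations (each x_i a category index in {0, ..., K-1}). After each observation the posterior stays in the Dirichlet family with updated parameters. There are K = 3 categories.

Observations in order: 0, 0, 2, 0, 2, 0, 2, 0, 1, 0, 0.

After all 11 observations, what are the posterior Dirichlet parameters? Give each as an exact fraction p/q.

obs 1: x=0 → posterior Dirichlet(10/3, 9, 7/2)
obs 2: x=0 → posterior Dirichlet(13/3, 9, 7/2)
obs 3: x=2 → posterior Dirichlet(13/3, 9, 9/2)
obs 4: x=0 → posterior Dirichlet(16/3, 9, 9/2)
obs 5: x=2 → posterior Dirichlet(16/3, 9, 11/2)
obs 6: x=0 → posterior Dirichlet(19/3, 9, 11/2)
obs 7: x=2 → posterior Dirichlet(19/3, 9, 13/2)
obs 8: x=0 → posterior Dirichlet(22/3, 9, 13/2)
obs 9: x=1 → posterior Dirichlet(22/3, 10, 13/2)
obs 10: x=0 → posterior Dirichlet(25/3, 10, 13/2)
obs 11: x=0 → posterior Dirichlet(28/3, 10, 13/2)

alpha_1=28/3, alpha_2=10, alpha_3=13/2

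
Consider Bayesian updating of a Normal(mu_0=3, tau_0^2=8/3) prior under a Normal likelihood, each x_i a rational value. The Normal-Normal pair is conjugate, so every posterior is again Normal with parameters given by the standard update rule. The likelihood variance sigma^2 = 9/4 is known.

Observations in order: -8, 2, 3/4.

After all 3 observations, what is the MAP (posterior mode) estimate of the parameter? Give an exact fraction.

obs 1: x=-8 → posterior Normal(-175/59, 72/59)
obs 2: x=2 → posterior Normal(-111/91, 72/91)
obs 3: x=3/4 → posterior Normal(-29/41, 24/41)

-29/41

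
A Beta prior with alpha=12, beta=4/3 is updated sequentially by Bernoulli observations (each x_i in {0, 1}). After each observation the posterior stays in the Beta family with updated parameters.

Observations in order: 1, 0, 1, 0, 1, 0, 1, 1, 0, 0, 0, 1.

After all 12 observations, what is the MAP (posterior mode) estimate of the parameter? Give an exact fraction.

51/70

obs 1: x=1 → posterior Beta(13, 4/3)
obs 2: x=0 → posterior Beta(13, 7/3)
obs 3: x=1 → posterior Beta(14, 7/3)
obs 4: x=0 → posterior Beta(14, 10/3)
obs 5: x=1 → posterior Beta(15, 10/3)
obs 6: x=0 → posterior Beta(15, 13/3)
obs 7: x=1 → posterior Beta(16, 13/3)
obs 8: x=1 → posterior Beta(17, 13/3)
obs 9: x=0 → posterior Beta(17, 16/3)
obs 10: x=0 → posterior Beta(17, 19/3)
obs 11: x=0 → posterior Beta(17, 22/3)
obs 12: x=1 → posterior Beta(18, 22/3)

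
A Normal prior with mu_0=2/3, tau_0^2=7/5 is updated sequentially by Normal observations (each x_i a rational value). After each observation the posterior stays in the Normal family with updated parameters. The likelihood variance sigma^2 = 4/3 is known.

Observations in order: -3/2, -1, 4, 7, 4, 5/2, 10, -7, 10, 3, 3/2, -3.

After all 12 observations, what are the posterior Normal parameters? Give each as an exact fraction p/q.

obs 1: x=-3/2 → posterior Normal(-109/246, 28/41)
obs 2: x=-1 → posterior Normal(-235/372, 14/31)
obs 3: x=4 → posterior Normal(269/498, 28/83)
obs 4: x=7 → posterior Normal(1151/624, 7/26)
obs 5: x=4 → posterior Normal(331/150, 28/125)
obs 6: x=5/2 → posterior Normal(985/438, 14/73)
obs 7: x=10 → posterior Normal(1615/501, 28/167)
obs 8: x=-7 → posterior Normal(587/282, 7/47)
obs 9: x=10 → posterior Normal(164/57, 28/209)
obs 10: x=3 → posterior Normal(1993/690, 14/115)
obs 11: x=3/2 → posterior Normal(4175/1506, 28/251)
obs 12: x=-3 → posterior Normal(3797/1632, 7/68)

mu_0=3797/1632, tau_0^2=7/68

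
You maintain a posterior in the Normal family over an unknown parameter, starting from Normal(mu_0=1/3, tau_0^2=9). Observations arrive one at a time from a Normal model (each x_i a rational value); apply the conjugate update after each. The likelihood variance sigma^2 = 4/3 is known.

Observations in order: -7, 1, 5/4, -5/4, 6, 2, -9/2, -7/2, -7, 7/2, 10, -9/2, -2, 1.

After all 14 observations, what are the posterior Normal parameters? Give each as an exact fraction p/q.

mu_0=-401/1146, tau_0^2=18/191

obs 1: x=-7 → posterior Normal(-563/93, 36/31)
obs 2: x=1 → posterior Normal(-241/87, 18/29)
obs 3: x=5/4 → posterior Normal(-1523/1020, 36/85)
obs 4: x=-5/4 → posterior Normal(-241/168, 9/28)
obs 5: x=6 → posterior Normal(4/417, 36/139)
obs 6: x=2 → posterior Normal(1/3, 18/83)
obs 7: x=-9/2 → posterior Normal(-397/1158, 36/193)
obs 8: x=-7/2 → posterior Normal(-241/330, 9/55)
obs 9: x=-7 → posterior Normal(-1049/741, 36/247)
obs 10: x=7/2 → posterior Normal(-1531/1644, 18/137)
obs 11: x=10 → posterior Normal(89/1806, 36/301)
obs 12: x=-9/2 → posterior Normal(-40/123, 9/82)
obs 13: x=-2 → posterior Normal(-482/1065, 36/355)
obs 14: x=1 → posterior Normal(-401/1146, 18/191)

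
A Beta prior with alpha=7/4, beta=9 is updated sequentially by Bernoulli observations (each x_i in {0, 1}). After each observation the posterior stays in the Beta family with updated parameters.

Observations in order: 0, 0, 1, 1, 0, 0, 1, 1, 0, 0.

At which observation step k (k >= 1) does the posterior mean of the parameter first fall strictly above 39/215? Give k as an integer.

obs 1: x=0 → posterior Beta(7/4, 10)
obs 2: x=0 → posterior Beta(7/4, 11)
obs 3: x=1 → posterior Beta(11/4, 11)
obs 4: x=1 → posterior Beta(15/4, 11)
obs 5: x=0 → posterior Beta(15/4, 12)
obs 6: x=0 → posterior Beta(15/4, 13)
obs 7: x=1 → posterior Beta(19/4, 13)
obs 8: x=1 → posterior Beta(23/4, 13)
obs 9: x=0 → posterior Beta(23/4, 14)
obs 10: x=0 → posterior Beta(23/4, 15)

k = 3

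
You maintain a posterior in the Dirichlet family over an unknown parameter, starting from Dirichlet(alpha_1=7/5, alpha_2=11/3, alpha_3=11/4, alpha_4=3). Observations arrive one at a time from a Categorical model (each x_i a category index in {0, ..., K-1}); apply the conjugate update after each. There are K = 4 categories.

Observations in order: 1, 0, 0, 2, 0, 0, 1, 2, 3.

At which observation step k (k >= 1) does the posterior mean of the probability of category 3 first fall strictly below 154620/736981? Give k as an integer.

obs 1: x=1 → posterior Dirichlet(7/5, 14/3, 11/4, 3)
obs 2: x=0 → posterior Dirichlet(12/5, 14/3, 11/4, 3)
obs 3: x=0 → posterior Dirichlet(17/5, 14/3, 11/4, 3)
obs 4: x=2 → posterior Dirichlet(17/5, 14/3, 15/4, 3)
obs 5: x=0 → posterior Dirichlet(22/5, 14/3, 15/4, 3)
obs 6: x=0 → posterior Dirichlet(27/5, 14/3, 15/4, 3)
obs 7: x=1 → posterior Dirichlet(27/5, 17/3, 15/4, 3)
obs 8: x=2 → posterior Dirichlet(27/5, 17/3, 19/4, 3)
obs 9: x=3 → posterior Dirichlet(27/5, 17/3, 19/4, 4)

k = 4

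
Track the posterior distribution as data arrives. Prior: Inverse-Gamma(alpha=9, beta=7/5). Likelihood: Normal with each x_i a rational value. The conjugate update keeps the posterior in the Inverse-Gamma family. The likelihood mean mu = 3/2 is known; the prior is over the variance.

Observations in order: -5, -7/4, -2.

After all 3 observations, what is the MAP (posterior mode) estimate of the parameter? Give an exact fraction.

obs 1: x=-5 → posterior Inverse-Gamma(19/2, 901/40)
obs 2: x=-7/4 → posterior Inverse-Gamma(10, 4449/160)
obs 3: x=-2 → posterior Inverse-Gamma(21/2, 5429/160)

5429/1840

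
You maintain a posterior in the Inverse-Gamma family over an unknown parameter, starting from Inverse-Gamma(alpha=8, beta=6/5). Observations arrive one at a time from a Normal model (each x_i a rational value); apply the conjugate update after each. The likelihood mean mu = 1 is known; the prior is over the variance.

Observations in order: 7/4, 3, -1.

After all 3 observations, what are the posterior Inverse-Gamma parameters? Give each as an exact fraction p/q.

alpha=19/2, beta=877/160

obs 1: x=7/4 → posterior Inverse-Gamma(17/2, 237/160)
obs 2: x=3 → posterior Inverse-Gamma(9, 557/160)
obs 3: x=-1 → posterior Inverse-Gamma(19/2, 877/160)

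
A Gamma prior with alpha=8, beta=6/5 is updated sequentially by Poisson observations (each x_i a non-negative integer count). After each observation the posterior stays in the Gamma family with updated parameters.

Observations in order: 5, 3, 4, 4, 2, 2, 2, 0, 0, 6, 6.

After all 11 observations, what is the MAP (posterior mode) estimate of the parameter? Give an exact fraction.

205/61

obs 1: x=5 → posterior Gamma(13, 11/5)
obs 2: x=3 → posterior Gamma(16, 16/5)
obs 3: x=4 → posterior Gamma(20, 21/5)
obs 4: x=4 → posterior Gamma(24, 26/5)
obs 5: x=2 → posterior Gamma(26, 31/5)
obs 6: x=2 → posterior Gamma(28, 36/5)
obs 7: x=2 → posterior Gamma(30, 41/5)
obs 8: x=0 → posterior Gamma(30, 46/5)
obs 9: x=0 → posterior Gamma(30, 51/5)
obs 10: x=6 → posterior Gamma(36, 56/5)
obs 11: x=6 → posterior Gamma(42, 61/5)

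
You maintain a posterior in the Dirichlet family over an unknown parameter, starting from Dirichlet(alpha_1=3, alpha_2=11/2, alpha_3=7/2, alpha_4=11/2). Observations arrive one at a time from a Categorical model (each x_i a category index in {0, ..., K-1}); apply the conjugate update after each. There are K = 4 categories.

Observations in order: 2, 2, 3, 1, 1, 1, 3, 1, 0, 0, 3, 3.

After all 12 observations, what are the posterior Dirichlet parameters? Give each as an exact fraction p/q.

obs 1: x=2 → posterior Dirichlet(3, 11/2, 9/2, 11/2)
obs 2: x=2 → posterior Dirichlet(3, 11/2, 11/2, 11/2)
obs 3: x=3 → posterior Dirichlet(3, 11/2, 11/2, 13/2)
obs 4: x=1 → posterior Dirichlet(3, 13/2, 11/2, 13/2)
obs 5: x=1 → posterior Dirichlet(3, 15/2, 11/2, 13/2)
obs 6: x=1 → posterior Dirichlet(3, 17/2, 11/2, 13/2)
obs 7: x=3 → posterior Dirichlet(3, 17/2, 11/2, 15/2)
obs 8: x=1 → posterior Dirichlet(3, 19/2, 11/2, 15/2)
obs 9: x=0 → posterior Dirichlet(4, 19/2, 11/2, 15/2)
obs 10: x=0 → posterior Dirichlet(5, 19/2, 11/2, 15/2)
obs 11: x=3 → posterior Dirichlet(5, 19/2, 11/2, 17/2)
obs 12: x=3 → posterior Dirichlet(5, 19/2, 11/2, 19/2)

alpha_1=5, alpha_2=19/2, alpha_3=11/2, alpha_4=19/2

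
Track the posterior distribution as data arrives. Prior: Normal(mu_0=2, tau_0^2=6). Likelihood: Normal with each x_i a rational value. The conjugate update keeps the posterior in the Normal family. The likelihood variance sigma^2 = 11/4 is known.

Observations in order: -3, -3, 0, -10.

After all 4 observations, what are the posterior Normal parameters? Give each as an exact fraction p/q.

obs 1: x=-3 → posterior Normal(-10/7, 66/35)
obs 2: x=-3 → posterior Normal(-122/59, 66/59)
obs 3: x=0 → posterior Normal(-122/83, 66/83)
obs 4: x=-10 → posterior Normal(-362/107, 66/107)

mu_0=-362/107, tau_0^2=66/107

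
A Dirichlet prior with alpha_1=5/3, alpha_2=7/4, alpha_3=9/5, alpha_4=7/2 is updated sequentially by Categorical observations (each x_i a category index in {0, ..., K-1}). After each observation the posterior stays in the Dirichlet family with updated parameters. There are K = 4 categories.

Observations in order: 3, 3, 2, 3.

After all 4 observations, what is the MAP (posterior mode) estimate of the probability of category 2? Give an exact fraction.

108/523

obs 1: x=3 → posterior Dirichlet(5/3, 7/4, 9/5, 9/2)
obs 2: x=3 → posterior Dirichlet(5/3, 7/4, 9/5, 11/2)
obs 3: x=2 → posterior Dirichlet(5/3, 7/4, 14/5, 11/2)
obs 4: x=3 → posterior Dirichlet(5/3, 7/4, 14/5, 13/2)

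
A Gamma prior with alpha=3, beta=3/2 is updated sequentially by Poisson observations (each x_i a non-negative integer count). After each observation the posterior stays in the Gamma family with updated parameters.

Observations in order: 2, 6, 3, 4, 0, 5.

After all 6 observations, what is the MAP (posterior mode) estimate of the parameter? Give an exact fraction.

44/15

obs 1: x=2 → posterior Gamma(5, 5/2)
obs 2: x=6 → posterior Gamma(11, 7/2)
obs 3: x=3 → posterior Gamma(14, 9/2)
obs 4: x=4 → posterior Gamma(18, 11/2)
obs 5: x=0 → posterior Gamma(18, 13/2)
obs 6: x=5 → posterior Gamma(23, 15/2)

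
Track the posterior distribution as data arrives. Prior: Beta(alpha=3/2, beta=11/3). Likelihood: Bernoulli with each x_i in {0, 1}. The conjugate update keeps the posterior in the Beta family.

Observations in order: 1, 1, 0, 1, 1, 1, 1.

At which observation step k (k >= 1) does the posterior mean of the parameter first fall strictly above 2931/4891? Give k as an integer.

k = 7

obs 1: x=1 → posterior Beta(5/2, 11/3)
obs 2: x=1 → posterior Beta(7/2, 11/3)
obs 3: x=0 → posterior Beta(7/2, 14/3)
obs 4: x=1 → posterior Beta(9/2, 14/3)
obs 5: x=1 → posterior Beta(11/2, 14/3)
obs 6: x=1 → posterior Beta(13/2, 14/3)
obs 7: x=1 → posterior Beta(15/2, 14/3)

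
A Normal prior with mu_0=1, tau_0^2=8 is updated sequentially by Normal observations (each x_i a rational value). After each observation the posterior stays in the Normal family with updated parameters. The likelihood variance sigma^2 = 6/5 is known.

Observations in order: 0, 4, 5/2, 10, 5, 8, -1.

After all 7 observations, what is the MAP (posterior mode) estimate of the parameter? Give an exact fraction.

573/143

obs 1: x=0 → posterior Normal(3/23, 24/23)
obs 2: x=4 → posterior Normal(83/43, 24/43)
obs 3: x=5/2 → posterior Normal(19/9, 8/21)
obs 4: x=10 → posterior Normal(333/83, 24/83)
obs 5: x=5 → posterior Normal(433/103, 24/103)
obs 6: x=8 → posterior Normal(593/123, 8/41)
obs 7: x=-1 → posterior Normal(573/143, 24/143)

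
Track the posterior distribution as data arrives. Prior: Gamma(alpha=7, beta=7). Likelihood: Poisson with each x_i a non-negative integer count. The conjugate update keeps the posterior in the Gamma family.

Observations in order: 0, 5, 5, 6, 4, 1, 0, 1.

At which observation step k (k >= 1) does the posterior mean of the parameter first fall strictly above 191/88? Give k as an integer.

k = 5

obs 1: x=0 → posterior Gamma(7, 8)
obs 2: x=5 → posterior Gamma(12, 9)
obs 3: x=5 → posterior Gamma(17, 10)
obs 4: x=6 → posterior Gamma(23, 11)
obs 5: x=4 → posterior Gamma(27, 12)
obs 6: x=1 → posterior Gamma(28, 13)
obs 7: x=0 → posterior Gamma(28, 14)
obs 8: x=1 → posterior Gamma(29, 15)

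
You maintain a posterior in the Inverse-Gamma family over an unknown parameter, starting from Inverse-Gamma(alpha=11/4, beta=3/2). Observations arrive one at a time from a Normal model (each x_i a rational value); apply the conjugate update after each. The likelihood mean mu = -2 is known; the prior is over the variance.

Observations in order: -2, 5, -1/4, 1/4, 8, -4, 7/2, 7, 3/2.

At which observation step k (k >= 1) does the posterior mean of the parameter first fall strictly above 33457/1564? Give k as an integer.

k = 8

obs 1: x=-2 → posterior Inverse-Gamma(13/4, 3/2)
obs 2: x=5 → posterior Inverse-Gamma(15/4, 26)
obs 3: x=-1/4 → posterior Inverse-Gamma(17/4, 881/32)
obs 4: x=1/4 → posterior Inverse-Gamma(19/4, 481/16)
obs 5: x=8 → posterior Inverse-Gamma(21/4, 1281/16)
obs 6: x=-4 → posterior Inverse-Gamma(23/4, 1313/16)
obs 7: x=7/2 → posterior Inverse-Gamma(25/4, 1555/16)
obs 8: x=7 → posterior Inverse-Gamma(27/4, 2203/16)
obs 9: x=3/2 → posterior Inverse-Gamma(29/4, 2301/16)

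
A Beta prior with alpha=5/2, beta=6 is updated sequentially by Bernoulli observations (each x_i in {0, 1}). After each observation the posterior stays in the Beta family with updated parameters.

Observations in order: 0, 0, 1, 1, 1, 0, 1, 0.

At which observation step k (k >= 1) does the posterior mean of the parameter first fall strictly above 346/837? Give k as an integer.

obs 1: x=0 → posterior Beta(5/2, 7)
obs 2: x=0 → posterior Beta(5/2, 8)
obs 3: x=1 → posterior Beta(7/2, 8)
obs 4: x=1 → posterior Beta(9/2, 8)
obs 5: x=1 → posterior Beta(11/2, 8)
obs 6: x=0 → posterior Beta(11/2, 9)
obs 7: x=1 → posterior Beta(13/2, 9)
obs 8: x=0 → posterior Beta(13/2, 10)

k = 7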